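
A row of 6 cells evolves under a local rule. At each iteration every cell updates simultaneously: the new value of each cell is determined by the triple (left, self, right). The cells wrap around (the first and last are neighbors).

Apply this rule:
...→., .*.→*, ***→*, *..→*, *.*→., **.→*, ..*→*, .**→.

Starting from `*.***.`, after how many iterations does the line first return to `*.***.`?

6

*..**.
***.*.
.**.*.
*.*.**
*.*..*
*.***.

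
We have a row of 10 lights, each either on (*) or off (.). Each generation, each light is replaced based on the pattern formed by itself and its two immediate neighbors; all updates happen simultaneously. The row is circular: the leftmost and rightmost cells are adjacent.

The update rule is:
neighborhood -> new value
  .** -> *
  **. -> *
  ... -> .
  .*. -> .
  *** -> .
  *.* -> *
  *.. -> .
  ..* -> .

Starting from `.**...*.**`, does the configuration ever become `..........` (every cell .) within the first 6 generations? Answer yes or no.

yes

***....***
..*....*..
..........
all cells are . at generation 3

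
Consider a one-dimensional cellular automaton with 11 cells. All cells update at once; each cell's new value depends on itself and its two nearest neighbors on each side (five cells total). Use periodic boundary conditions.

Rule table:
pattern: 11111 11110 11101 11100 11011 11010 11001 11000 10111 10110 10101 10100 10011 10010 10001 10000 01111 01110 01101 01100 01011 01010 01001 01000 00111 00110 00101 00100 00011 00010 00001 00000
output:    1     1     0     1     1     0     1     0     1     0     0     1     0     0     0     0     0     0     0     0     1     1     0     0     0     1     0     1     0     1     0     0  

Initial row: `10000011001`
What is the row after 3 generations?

00000010101
00000101011
00001010100

00001010100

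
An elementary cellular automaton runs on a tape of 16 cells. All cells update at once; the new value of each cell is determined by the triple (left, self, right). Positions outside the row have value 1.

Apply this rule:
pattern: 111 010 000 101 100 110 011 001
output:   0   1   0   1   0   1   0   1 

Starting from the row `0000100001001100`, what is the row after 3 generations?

0111101110000011

0001100011010101
0010100101111110
0111101110000011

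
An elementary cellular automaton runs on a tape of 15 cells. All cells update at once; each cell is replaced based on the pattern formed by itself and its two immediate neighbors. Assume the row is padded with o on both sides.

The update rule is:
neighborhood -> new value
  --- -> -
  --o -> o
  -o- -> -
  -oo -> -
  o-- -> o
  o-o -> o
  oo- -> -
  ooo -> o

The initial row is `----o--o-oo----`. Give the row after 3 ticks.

o--o-oo-o--o--o

o--o-oo-o--o--o
-oo-o--o-oo-oo-
o--o-oo-o--o--o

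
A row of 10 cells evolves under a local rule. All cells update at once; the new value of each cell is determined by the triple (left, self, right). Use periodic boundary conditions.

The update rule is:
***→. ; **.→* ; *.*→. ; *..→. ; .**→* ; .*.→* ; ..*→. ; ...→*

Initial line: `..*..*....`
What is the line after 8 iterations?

iteration 1: *.*..*.***
iteration 2: *.*..*.*..
iteration 3: *.*..*.*..  (fixed point — unchanged through iteration 8)

*.*..*.*..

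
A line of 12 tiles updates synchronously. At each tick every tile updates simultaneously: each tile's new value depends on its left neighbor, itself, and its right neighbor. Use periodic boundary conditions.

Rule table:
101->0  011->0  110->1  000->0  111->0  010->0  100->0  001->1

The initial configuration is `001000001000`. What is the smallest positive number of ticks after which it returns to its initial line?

6

010000010000
100000100000
000001000001
000010000010
000100000100
001000001000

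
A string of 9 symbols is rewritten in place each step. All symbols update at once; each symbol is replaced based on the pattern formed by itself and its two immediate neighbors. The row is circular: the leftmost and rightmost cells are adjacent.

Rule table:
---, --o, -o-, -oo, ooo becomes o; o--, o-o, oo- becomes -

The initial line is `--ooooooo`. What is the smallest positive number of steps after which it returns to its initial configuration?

-ooooooo-
ooooooo--
oooooo--o
ooooo--oo
oooo--ooo
ooo--oooo
oo--ooooo
o--oooooo
--ooooooo

9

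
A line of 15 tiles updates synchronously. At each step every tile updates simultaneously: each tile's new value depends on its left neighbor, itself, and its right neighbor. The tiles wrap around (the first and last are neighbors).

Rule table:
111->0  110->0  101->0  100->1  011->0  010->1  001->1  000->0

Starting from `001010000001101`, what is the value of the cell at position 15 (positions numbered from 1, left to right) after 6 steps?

111011000010001
000000100111010
000001111000011
100010000100100
110111001111111
000000110000000
position 15 holds 0

0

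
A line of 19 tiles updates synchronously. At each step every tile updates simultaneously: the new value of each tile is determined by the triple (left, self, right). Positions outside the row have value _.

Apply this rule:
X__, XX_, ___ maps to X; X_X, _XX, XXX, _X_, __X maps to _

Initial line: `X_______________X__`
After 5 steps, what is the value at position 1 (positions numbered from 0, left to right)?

_XXXXXXXXXXXXXX__XX
______________XX__X
XXXXXXXXXXXXX__XX__
____________XX__XXX
XXXXXXXXXXX__XX___X
position 1 holds X

X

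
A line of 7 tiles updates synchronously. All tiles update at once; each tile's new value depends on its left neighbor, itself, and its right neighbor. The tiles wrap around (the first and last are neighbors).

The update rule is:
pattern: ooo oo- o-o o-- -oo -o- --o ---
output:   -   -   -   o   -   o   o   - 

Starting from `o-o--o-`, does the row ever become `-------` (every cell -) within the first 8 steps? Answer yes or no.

o-oooo-
o------
oo----o
--o--o-
-oooooo
-------
all cells are - at step 6

yes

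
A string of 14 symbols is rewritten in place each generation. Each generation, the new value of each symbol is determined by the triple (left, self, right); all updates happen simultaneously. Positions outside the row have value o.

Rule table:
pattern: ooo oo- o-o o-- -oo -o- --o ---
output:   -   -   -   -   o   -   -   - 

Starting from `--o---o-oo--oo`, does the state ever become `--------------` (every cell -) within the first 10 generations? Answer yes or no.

--------o---o-
--------------
all cells are - at generation 2

yes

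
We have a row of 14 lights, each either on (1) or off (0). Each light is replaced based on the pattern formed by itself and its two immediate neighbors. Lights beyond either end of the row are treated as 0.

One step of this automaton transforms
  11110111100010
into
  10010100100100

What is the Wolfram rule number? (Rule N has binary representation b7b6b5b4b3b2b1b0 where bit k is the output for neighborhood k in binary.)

74

position 1: 111 → 0  (bit 7 = 0)
position 3: 110 → 1  (bit 6 = 1)
position 4: 101 → 0  (bit 5 = 0)
position 9: 100 → 0  (bit 4 = 0)
position 0: 011 → 1  (bit 3 = 1)
position 12: 010 → 0  (bit 2 = 0)
position 11: 001 → 1  (bit 1 = 1)
position 10: 000 → 0  (bit 0 = 0)
bits b7..b0 = 01001010 = 74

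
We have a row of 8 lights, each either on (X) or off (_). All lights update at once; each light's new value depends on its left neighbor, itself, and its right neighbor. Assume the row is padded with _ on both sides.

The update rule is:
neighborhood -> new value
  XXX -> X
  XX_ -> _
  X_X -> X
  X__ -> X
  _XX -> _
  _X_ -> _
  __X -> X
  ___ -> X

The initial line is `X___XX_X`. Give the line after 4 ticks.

_XXX__X_
X_X_XX_X
_X_X__X_
X_X_XX_X

X_X_XX_X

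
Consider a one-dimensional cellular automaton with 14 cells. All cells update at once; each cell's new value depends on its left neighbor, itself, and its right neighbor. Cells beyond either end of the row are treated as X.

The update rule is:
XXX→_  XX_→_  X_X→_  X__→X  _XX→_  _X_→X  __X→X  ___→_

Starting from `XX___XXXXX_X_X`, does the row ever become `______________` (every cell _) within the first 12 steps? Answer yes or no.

__X_X______X__
XXX_XX____XXXX
______X__X____
X____XXXXXX__X
_X__X______XX_
_XXXXX____X___
______X__XXX_X
X____XXXX_____
_X__X____X___X
_XXXXX__XXX_X_
______XX____X_
X____X__X__XX_
step 12 is X____X__X__XX_, still not uniform _

no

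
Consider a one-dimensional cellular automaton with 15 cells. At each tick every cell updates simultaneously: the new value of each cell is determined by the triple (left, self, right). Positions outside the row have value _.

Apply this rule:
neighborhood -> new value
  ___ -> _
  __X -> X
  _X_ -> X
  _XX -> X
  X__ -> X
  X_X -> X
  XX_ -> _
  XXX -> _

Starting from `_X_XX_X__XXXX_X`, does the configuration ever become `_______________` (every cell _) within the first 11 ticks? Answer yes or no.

XXXX_XXXXX___XX
X___XX____X_XX_
XX_XX_X__XXXX_X
X_XX_XXXXX___XX
XXX_XX____X_XX_
X__XX_X__XXXX_X
XXXX_XXXXX___XX  (repeats tick 1; period 6)
tick 11: XXX_XX____X_XX_
tick 11 is XXX_XX____X_XX_, still not uniform _

no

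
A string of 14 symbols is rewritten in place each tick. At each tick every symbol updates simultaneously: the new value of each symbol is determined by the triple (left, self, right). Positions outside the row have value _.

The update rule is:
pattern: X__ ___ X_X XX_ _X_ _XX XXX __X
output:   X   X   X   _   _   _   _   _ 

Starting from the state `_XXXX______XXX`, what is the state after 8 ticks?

X______XXXXXXX

tick 1: _____XXXXX____
tick 2: XXXX______XXXX
tick 3: ____XXXXX_____
tick 4: XXX______XXXXX
tick 5: ___XXXXX______
tick 6: XX______XXXXXX
tick 7: __XXXXX_______
tick 8: X______XXXXXXX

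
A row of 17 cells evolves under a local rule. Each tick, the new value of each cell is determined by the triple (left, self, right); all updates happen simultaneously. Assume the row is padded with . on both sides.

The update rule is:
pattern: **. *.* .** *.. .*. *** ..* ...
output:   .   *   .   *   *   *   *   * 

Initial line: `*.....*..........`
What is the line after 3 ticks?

*****************
.***************.
*.*************.*

*.*************.*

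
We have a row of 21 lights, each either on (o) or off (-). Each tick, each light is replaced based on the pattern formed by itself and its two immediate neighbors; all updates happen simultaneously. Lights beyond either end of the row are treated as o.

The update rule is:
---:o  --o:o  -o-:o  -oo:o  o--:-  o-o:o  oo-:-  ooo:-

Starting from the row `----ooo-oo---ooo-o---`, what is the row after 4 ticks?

-ooo----oo--oo--oo-oo

-oooo--oo--ooo--oo-oo
oo----oo--oo---oo-oo-
---oooo--oo--ooo-oo-o
-ooo----oo--oo--oo-oo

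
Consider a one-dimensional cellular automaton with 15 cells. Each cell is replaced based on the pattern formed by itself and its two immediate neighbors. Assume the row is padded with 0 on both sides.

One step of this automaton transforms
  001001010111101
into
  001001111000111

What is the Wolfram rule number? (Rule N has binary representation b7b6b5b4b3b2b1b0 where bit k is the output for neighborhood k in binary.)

position 10: 111 → 0  (bit 7 = 0)
position 12: 110 → 1  (bit 6 = 1)
position 6: 101 → 1  (bit 5 = 1)
position 3: 100 → 0  (bit 4 = 0)
position 9: 011 → 0  (bit 3 = 0)
position 2: 010 → 1  (bit 2 = 1)
position 1: 001 → 0  (bit 1 = 0)
position 0: 000 → 0  (bit 0 = 0)
bits b7..b0 = 01100100 = 100

100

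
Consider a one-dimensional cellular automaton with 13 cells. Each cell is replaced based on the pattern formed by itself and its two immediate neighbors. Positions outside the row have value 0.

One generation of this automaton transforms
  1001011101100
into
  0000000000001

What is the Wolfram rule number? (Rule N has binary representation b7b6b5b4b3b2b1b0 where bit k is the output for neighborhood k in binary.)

1

position 6: 111 → 0  (bit 7 = 0)
position 7: 110 → 0  (bit 6 = 0)
position 4: 101 → 0  (bit 5 = 0)
position 1: 100 → 0  (bit 4 = 0)
position 5: 011 → 0  (bit 3 = 0)
position 0: 010 → 0  (bit 2 = 0)
position 2: 001 → 0  (bit 1 = 0)
position 12: 000 → 1  (bit 0 = 1)
bits b7..b0 = 00000001 = 1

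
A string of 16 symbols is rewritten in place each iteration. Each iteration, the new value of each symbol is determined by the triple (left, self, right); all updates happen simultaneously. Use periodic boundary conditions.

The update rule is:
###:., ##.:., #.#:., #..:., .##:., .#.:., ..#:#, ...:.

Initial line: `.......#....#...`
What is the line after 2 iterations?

.....#....#.....

......#....#....
.....#....#.....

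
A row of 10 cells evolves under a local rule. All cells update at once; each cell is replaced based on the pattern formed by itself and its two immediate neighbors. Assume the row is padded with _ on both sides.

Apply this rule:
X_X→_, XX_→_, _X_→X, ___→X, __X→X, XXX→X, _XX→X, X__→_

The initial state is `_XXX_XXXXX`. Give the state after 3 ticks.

X__XXXX__X

XXX__XXXX_
XX__XXXX__
X__XXXX__X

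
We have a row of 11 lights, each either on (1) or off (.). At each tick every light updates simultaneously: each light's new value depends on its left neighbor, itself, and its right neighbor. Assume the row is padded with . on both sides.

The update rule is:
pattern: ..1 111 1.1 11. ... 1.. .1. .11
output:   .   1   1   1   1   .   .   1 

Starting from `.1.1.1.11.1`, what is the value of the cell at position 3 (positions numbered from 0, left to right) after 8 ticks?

..1.1.1111.
1..1.11111.
....111111.
111.111111.
1111111111.
1111111111.  (fixed point — unchanged through tick 8)
position 3 holds 1

1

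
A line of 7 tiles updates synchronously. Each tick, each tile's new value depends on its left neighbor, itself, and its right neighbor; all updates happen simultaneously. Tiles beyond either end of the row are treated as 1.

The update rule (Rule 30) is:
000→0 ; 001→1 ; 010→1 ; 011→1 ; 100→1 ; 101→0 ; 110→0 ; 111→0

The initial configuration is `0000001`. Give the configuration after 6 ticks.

1000011
0100110
0111100
0100011
0110110
0100100

0100100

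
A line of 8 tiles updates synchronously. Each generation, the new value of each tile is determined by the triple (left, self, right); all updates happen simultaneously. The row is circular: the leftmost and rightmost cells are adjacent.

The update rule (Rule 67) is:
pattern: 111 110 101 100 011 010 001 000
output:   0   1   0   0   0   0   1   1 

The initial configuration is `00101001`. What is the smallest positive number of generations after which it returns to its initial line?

01000010
10011100
00100101
01001000
10010011
10100100
00001001
01110010
10010100
00100001
01001110
10010010
00100100
11001001
01010010
10000100
00111001
01001010
10010000
00100111
01001001
00010010
11100100
00101001

24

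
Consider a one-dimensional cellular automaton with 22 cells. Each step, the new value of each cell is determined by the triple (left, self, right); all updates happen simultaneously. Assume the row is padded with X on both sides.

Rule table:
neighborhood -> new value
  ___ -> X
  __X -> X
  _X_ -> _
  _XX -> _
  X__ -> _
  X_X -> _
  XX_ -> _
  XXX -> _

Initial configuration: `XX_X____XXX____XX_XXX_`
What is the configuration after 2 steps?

_____XXX____XXX_______
_XXXX____XXX____XXXXXX

_XXXX____XXX____XXXXXX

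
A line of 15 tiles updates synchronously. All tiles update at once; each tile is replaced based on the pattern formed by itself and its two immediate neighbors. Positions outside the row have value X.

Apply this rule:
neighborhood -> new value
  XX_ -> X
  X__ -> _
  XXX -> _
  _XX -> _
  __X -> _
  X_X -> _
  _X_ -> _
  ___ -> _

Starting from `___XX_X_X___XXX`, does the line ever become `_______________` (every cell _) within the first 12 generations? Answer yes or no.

yes

generation 1: ____X__________
generation 2: _______________
all cells are _ at generation 2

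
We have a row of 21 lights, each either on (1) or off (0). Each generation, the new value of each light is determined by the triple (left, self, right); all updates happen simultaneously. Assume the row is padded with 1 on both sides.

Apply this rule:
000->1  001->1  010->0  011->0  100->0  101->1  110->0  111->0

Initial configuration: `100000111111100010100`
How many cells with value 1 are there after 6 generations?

11

001111000000001101001
010000011111110010010
100111100000000100101
001000001111111001010
010011110000000010101
100100000111111101010
count of 1: 11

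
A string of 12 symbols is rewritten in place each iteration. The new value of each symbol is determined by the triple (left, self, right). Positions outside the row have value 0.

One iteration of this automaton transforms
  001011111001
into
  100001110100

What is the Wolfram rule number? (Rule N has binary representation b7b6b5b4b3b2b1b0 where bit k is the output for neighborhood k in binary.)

position 5: 111 → 1  (bit 7 = 1)
position 8: 110 → 0  (bit 6 = 0)
position 3: 101 → 0  (bit 5 = 0)
position 9: 100 → 1  (bit 4 = 1)
position 4: 011 → 0  (bit 3 = 0)
position 2: 010 → 0  (bit 2 = 0)
position 1: 001 → 0  (bit 1 = 0)
position 0: 000 → 1  (bit 0 = 1)
bits b7..b0 = 10010001 = 145

145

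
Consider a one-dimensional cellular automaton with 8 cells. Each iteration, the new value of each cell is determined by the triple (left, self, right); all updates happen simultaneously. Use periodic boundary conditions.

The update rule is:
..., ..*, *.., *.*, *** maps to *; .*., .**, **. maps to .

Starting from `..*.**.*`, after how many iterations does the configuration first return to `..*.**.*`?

2

**.*..*.
..*.**.*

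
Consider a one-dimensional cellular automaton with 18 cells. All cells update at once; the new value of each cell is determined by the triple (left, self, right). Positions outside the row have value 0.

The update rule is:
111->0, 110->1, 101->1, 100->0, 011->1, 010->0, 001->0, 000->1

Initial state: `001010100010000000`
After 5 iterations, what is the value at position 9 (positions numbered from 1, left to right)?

0

100101001000111111
000010000010100001
111000111001001100
101010101000001101
010101010011101110
position 9 holds 0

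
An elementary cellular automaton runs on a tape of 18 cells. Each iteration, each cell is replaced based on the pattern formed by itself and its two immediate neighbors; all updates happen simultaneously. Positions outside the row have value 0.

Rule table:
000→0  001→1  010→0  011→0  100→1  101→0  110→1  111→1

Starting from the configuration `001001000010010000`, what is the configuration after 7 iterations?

000001010110110101

010110100101101000
100010011000100100
010101101101011010
100000100100001001
010001011010010110
101010001001100011
000001010110110101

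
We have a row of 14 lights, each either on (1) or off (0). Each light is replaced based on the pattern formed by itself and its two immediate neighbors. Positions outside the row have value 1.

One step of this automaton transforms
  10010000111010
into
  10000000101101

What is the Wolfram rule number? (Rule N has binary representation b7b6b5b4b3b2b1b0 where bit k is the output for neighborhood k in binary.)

position 9: 111 → 0  (bit 7 = 0)
position 0: 110 → 1  (bit 6 = 1)
position 11: 101 → 1  (bit 5 = 1)
position 1: 100 → 0  (bit 4 = 0)
position 8: 011 → 1  (bit 3 = 1)
position 3: 010 → 0  (bit 2 = 0)
position 2: 001 → 0  (bit 1 = 0)
position 5: 000 → 0  (bit 0 = 0)
bits b7..b0 = 01101000 = 104

104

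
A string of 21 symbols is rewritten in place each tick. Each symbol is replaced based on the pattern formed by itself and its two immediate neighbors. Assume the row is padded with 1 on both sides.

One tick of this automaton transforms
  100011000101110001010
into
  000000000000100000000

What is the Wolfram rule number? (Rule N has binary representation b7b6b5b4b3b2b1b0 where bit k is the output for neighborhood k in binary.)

position 12: 111 → 1  (bit 7 = 1)
position 0: 110 → 0  (bit 6 = 0)
position 10: 101 → 0  (bit 5 = 0)
position 1: 100 → 0  (bit 4 = 0)
position 4: 011 → 0  (bit 3 = 0)
position 9: 010 → 0  (bit 2 = 0)
position 3: 001 → 0  (bit 1 = 0)
position 2: 000 → 0  (bit 0 = 0)
bits b7..b0 = 10000000 = 128

128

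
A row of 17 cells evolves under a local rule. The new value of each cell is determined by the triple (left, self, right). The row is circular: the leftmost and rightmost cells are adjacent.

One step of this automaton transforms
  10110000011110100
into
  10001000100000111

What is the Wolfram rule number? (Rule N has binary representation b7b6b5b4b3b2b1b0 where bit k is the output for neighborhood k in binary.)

22

position 10: 111 → 0  (bit 7 = 0)
position 3: 110 → 0  (bit 6 = 0)
position 1: 101 → 0  (bit 5 = 0)
position 4: 100 → 1  (bit 4 = 1)
position 2: 011 → 0  (bit 3 = 0)
position 0: 010 → 1  (bit 2 = 1)
position 8: 001 → 1  (bit 1 = 1)
position 5: 000 → 0  (bit 0 = 0)
bits b7..b0 = 00010110 = 22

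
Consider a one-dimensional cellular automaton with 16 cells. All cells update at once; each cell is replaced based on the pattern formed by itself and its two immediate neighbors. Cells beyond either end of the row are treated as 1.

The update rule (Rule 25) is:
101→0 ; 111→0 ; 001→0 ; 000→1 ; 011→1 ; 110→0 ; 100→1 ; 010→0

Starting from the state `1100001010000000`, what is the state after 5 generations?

0011101000011110

generation 1: 0011100001111110
generation 2: 1010011101000000
generation 3: 0001010000111110
generation 4: 1100001110100000
generation 5: 0011101000011110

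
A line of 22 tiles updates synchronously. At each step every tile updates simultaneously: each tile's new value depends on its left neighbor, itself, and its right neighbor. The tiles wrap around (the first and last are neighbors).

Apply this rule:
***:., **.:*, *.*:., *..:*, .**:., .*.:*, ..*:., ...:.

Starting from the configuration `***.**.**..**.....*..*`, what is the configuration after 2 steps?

..**.**..**..**....**.

step 1: ..*..*..**..**....**..
step 2: ..**.**..**..**....**.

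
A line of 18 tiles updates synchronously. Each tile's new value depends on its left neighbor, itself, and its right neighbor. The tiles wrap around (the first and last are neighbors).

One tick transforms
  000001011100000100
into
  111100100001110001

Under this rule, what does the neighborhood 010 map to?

At position 5 the neighborhood is 010; the next row has 0 there.

0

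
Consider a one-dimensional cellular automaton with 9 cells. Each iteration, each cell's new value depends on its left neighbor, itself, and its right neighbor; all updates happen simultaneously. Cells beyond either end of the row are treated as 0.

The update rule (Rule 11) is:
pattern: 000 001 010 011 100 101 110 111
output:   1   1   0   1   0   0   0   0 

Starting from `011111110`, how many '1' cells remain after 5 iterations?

iteration 1: 110000000
iteration 2: 100111111
iteration 3: 001100000
iteration 4: 111001111
iteration 5: 100011000
count of 1: 3

3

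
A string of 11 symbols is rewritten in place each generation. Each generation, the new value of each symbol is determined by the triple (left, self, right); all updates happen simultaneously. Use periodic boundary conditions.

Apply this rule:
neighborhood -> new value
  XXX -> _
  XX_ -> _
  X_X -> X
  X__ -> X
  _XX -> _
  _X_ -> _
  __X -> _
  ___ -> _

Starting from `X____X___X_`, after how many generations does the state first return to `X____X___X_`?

generation 1: _X____X___X
generation 2: X_X____X___
generation 3: _X_X____X__
generation 4: __X_X____X_
generation 5: ___X_X____X
generation 6: X___X_X____
generation 7: _X___X_X___
generation 8: __X___X_X__
generation 9: ___X___X_X_
generation 10: ____X___X_X
generation 11: X____X___X_

11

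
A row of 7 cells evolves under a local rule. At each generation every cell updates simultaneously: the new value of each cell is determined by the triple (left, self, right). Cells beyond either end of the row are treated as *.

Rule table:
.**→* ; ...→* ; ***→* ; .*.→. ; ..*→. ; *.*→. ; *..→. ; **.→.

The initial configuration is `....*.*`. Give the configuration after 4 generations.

.**...*
.*..*.*
......*
.****.*

.****.*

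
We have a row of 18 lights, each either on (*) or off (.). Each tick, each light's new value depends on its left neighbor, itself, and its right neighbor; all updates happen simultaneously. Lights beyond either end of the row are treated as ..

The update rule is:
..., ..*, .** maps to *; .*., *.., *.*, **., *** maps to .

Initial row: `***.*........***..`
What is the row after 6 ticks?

***...*****.......

*.....********...*
..*****........**.
***.....********..
*...*****........*
..***.....*******.
***...*****.......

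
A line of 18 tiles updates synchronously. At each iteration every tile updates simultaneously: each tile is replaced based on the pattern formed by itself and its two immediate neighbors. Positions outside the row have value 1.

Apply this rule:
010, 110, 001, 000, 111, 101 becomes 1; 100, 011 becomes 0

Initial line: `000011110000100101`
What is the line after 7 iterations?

111111011101110111

iteration 1: 011101110111101110
iteration 2: 101110111011110111
iteration 3: 110111011101111011
iteration 4: 111011101110111101
iteration 5: 111101110111011110
iteration 6: 111110111011101111
iteration 7: 111111011101110111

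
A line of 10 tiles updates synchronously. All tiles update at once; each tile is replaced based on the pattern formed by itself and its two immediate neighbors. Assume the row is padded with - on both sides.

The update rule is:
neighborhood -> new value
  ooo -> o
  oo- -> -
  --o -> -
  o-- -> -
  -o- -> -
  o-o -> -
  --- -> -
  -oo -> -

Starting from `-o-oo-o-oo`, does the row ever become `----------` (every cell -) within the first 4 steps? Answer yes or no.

----------
all cells are - at step 1

yes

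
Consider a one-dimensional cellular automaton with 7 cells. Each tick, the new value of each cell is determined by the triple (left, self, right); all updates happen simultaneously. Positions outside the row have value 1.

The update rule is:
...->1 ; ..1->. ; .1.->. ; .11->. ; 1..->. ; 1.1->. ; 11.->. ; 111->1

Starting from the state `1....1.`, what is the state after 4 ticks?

..1..1.

..11...
.....1.
.111...
..1..1.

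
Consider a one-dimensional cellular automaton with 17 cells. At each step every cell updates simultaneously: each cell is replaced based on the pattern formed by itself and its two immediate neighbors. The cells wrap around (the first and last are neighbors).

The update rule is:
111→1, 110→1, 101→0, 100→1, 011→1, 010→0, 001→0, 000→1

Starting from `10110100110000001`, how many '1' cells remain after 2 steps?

10110010111111101
10111000111111101
count of 1: 12

12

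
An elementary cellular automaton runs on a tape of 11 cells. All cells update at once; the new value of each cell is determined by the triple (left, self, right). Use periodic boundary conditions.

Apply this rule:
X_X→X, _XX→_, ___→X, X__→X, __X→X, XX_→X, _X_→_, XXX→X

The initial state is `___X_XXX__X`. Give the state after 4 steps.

step 1: XXX_X_XXXX_
step 2: _XXX_X_XXXX
step 3: X_XXX_X_XXX
step 4: XX_XXX_X_XX

XX_XXX_X_XX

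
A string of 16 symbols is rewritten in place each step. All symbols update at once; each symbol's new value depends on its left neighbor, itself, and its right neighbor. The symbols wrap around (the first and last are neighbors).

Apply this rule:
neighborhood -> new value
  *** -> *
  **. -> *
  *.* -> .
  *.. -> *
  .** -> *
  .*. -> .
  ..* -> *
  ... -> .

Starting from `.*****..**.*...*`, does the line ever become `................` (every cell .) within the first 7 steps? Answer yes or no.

no

step 1: .*********..*.*.
step 2: ************...*
step 3: *************.**
step 4: *************.**  (fixed point — unchanged through step 7)
step 7 is *************.**, still not uniform .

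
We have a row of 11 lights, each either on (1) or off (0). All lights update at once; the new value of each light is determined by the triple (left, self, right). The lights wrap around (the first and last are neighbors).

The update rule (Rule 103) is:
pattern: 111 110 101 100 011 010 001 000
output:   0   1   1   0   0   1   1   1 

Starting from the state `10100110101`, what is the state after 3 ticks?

11101011110
00111100011
01000101101

01000101101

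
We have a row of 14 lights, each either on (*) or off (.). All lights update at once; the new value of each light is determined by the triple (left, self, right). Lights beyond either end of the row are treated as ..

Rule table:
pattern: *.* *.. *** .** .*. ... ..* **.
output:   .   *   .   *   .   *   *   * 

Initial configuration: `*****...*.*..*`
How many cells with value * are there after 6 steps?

*...****...**.
.****..*******
**..****.....*
*****..******.
*...****....**
.****..*******
count of *: 11

11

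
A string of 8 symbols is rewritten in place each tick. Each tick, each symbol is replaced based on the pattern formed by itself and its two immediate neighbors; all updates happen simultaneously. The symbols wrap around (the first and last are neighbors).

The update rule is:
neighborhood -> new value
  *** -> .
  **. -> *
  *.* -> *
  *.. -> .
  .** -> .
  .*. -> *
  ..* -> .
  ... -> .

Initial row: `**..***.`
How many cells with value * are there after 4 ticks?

tick 1: .*....**
tick 2: **.....*
tick 3: .*......
tick 4: .*......
count of *: 1

1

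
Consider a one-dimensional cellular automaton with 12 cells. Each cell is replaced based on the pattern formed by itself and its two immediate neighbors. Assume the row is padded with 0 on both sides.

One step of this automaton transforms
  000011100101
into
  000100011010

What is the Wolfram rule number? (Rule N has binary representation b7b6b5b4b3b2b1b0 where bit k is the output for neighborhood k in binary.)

50

position 5: 111 → 0  (bit 7 = 0)
position 6: 110 → 0  (bit 6 = 0)
position 10: 101 → 1  (bit 5 = 1)
position 7: 100 → 1  (bit 4 = 1)
position 4: 011 → 0  (bit 3 = 0)
position 9: 010 → 0  (bit 2 = 0)
position 3: 001 → 1  (bit 1 = 1)
position 0: 000 → 0  (bit 0 = 0)
bits b7..b0 = 00110010 = 50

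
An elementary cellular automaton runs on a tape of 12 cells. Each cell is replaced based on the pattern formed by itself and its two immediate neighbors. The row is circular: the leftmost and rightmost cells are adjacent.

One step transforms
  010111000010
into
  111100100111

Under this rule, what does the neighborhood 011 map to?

At position 3 the neighborhood is 011; the next row has 1 there.

1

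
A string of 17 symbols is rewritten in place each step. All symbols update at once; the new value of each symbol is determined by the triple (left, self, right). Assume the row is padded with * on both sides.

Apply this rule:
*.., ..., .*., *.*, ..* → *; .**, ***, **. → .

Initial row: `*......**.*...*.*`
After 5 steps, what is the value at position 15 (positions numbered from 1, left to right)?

.******..*******.
*......**.......*
.******..*******.  (repeats step 1; period 2)
step 5: .******..*******.
position 15 holds *

*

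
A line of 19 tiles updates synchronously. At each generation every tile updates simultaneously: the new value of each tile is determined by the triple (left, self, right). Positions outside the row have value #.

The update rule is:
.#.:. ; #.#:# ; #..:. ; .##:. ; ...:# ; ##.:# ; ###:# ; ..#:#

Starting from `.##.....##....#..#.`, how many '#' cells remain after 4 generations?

13

#.#.####.#.###..#.#
##.#.####.#.##.#.#.
###.#.####.#.##.#.#
####.#.####.#.##.#.
count of #: 13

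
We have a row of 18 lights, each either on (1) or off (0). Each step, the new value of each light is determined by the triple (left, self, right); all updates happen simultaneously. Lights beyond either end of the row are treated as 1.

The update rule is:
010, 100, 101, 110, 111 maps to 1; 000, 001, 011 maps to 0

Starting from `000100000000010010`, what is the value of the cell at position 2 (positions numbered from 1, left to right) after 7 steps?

1

100110000000011011
110011000000001101
111001100000000110
111100110000000011
111110011000000001
111111001100000000
111111100110000000
position 2 holds 1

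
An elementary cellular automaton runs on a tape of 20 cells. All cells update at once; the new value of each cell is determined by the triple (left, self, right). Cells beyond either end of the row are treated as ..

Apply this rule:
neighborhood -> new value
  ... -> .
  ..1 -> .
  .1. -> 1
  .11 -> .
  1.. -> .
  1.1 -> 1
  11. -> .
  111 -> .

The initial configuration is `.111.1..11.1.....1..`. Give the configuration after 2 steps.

....11....11.....1..
.................1..

.................1..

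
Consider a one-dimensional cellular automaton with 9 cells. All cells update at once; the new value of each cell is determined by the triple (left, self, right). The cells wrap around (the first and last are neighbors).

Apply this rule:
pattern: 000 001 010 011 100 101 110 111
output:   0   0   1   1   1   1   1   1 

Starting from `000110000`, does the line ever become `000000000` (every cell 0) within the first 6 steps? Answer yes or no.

no

step 1: 000111000
step 2: 000111100
step 3: 000111110
step 4: 000111111
step 5: 100111111
step 6: 110111111
step 6 is 110111111, still not uniform 0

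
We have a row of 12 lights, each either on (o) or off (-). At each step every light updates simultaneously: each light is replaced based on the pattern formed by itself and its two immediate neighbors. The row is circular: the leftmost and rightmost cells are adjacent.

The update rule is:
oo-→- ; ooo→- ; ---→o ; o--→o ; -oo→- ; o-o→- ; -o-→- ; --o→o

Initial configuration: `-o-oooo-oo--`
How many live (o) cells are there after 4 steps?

9

o---------oo
-ooooooooo--
o---------oo  (repeats step 1; period 2)
step 4: -ooooooooo--
count of o: 9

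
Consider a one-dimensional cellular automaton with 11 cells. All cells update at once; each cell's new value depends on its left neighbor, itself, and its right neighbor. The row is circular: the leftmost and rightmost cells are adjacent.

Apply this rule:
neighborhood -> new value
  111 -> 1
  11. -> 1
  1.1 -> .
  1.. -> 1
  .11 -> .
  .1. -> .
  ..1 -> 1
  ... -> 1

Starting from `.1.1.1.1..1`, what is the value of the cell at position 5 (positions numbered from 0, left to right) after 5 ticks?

tick 1: ........11.
tick 2: 11111111.11
tick 3: 11111111..1
tick 4: 1111111111.
tick 5: .111111111.
position 5 holds 1

1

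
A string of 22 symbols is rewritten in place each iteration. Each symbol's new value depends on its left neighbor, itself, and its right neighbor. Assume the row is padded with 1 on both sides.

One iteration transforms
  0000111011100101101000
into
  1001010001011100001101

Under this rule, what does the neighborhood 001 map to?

At position 3 the neighborhood is 001; the next row has 1 there.

1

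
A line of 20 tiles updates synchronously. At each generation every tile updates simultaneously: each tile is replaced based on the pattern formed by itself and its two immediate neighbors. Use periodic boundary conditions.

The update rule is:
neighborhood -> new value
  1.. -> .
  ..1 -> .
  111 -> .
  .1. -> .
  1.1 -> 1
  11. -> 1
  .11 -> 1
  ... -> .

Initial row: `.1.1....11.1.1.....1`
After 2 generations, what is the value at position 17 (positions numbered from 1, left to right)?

.

1.1.....111.1.......
.1......1.11........
position 17 holds .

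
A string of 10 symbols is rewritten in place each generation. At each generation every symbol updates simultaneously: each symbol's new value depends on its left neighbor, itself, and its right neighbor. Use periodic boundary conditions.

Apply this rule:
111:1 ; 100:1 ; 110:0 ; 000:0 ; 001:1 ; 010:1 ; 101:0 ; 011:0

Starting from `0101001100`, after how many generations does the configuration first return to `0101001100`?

1101110010
0000101110
0001100101
1010011101
0011101000
0101001100

6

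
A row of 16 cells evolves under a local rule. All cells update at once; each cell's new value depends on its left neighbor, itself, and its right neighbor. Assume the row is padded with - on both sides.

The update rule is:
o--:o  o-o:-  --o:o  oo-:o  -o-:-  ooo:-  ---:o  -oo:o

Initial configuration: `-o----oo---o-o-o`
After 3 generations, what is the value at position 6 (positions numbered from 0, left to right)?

generation 1: o-ooooooooo-----
generation 2: --o-------oooooo
generation 3: oo-oooooooo----o
position 6 holds o

o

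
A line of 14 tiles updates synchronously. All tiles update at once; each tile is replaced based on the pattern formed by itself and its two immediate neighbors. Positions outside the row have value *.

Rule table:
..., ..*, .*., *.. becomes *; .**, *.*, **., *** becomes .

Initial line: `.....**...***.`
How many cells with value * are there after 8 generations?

generation 1: *****..***....
generation 2: .....**...****
generation 3: *****..***....  (repeats generation 1; period 2)
generation 8: .....**...****
count of *: 6

6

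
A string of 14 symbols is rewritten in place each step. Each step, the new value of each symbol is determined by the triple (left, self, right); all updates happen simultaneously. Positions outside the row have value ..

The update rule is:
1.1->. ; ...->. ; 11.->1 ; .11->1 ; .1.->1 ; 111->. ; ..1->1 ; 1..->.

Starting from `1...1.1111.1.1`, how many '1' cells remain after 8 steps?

step 1: 1..11.1..1.1.1
step 2: 1.111.1.11.1.1
step 3: 1.1.1.1.11.1.1
step 4: 1.1.1.1.11.1.1  (fixed point — unchanged through step 8)
count of 1: 8

8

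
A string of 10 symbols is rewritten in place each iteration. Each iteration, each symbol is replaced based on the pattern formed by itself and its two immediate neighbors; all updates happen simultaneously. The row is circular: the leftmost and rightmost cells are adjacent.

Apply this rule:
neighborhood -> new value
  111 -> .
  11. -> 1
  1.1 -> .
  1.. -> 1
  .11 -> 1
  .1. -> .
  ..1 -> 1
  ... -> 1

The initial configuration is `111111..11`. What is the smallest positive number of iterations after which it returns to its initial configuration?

.....1111.
111111..11

2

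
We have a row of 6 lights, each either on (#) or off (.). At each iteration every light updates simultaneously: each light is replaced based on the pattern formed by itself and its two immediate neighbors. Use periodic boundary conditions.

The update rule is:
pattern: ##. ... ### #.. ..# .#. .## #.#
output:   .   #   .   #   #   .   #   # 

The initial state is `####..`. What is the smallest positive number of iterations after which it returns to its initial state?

#...##
.####.
##...#
..####
###...
#..###
.###..
##..##
..###.
###..#
...###
####..

12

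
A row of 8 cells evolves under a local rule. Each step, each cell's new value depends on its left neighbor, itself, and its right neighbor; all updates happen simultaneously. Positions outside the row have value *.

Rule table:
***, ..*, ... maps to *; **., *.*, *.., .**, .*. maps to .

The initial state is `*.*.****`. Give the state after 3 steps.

..**...*

step 1: .....***
step 2: .****.**
step 3: ..**...*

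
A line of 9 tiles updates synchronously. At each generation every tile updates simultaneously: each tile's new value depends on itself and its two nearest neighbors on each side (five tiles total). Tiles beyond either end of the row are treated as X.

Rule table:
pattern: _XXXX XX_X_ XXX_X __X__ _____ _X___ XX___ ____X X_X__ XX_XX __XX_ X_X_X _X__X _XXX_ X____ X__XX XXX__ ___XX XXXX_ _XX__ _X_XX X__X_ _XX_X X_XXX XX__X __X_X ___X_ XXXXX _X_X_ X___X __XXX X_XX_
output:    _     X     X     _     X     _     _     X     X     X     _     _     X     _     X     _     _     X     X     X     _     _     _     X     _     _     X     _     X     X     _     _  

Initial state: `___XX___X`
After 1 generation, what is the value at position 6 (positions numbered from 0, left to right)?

generation 1: _XX_X_XX_
position 6 holds X

X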